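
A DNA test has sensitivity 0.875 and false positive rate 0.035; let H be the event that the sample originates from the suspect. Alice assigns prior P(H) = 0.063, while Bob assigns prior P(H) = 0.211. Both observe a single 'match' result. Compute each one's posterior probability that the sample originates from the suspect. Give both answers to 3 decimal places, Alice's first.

Alice: 0.627; Bob: 0.870

The likelihood ratio for a 'match' result is 0.875/0.035 = 25.000.
Alice: prior odds 0.063/0.937 = 0.067236; posterior odds 1.6809; posterior probability 0.627.
Bob: prior odds 0.211/0.789 = 0.26743; posterior odds 6.6857; posterior probability 0.870.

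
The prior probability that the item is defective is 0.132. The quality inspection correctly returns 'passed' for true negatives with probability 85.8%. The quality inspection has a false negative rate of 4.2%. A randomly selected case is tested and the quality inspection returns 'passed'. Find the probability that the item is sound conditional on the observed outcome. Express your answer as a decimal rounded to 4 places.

P(¬H | E) ≈ 0.9926

Write H for 'the item is defective'. Prior odds H:¬H = 0.132/0.868 = 0.15207. For the 'passed' outcome, the likelihood ratio is 0.042/0.858 = 0.048951.
Posterior odds = 0.15207 × 0.048951 = 0.0074442, so P(H|E) = 0.0074442/(1+0.0074442) = 0.0074. Then P(¬H|E) = 1 − 0.0074 = 0.9926.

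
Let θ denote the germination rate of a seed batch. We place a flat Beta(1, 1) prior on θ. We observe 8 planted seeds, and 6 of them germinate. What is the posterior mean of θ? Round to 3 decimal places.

The binomial likelihood is conjugate to the Beta prior: with 6 successes and 2 failures, the posterior is Beta(1+6, 1+2) = Beta(7, 3).
E[θ | data] = 7/(7+3) = 0.700.

Posterior mean ≈ 0.700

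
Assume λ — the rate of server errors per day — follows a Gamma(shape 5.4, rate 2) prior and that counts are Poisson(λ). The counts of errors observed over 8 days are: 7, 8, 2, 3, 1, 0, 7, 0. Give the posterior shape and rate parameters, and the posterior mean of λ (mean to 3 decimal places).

Posterior: Gamma(shape=33.4, rate=10); mean ≈ 3.340

The Poisson likelihood adds the total count to the shape and the number of exposure periods to the rate. Here ∑xᵢ = 28 and n = 8, so shape 5.4→33.4 and rate 2→10.
Posterior mean = shape/rate = 33.4/10 = 3.340.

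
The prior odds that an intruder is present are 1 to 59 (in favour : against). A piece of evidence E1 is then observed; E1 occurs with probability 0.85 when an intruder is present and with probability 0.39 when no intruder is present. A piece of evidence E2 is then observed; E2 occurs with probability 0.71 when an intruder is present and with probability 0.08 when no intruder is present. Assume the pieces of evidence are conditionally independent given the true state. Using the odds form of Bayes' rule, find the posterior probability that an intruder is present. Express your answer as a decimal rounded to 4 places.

Posterior probability ≈ 0.2469

Prior odds = 1/59 = 0.016949. In log-odds, ln(0.016949) = -4.0775.
Add log likelihood ratios: ln(2.1795) + ln(8.8750) = 2.9623.
Posterior log-odds = -1.1152, so posterior odds = exp(-1.1152) = 0.32785. Converting, P(H|E) = 0.32785/1.3278 = 0.2469.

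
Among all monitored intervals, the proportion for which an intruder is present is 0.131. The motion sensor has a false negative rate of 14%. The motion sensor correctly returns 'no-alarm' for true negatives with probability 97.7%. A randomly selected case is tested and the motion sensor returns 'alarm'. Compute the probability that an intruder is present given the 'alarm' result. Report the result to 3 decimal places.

P(H | E) ≈ 0.849

Let H be the event that an intruder is present. P(H) = 0.131, so P(¬H) = 0.869. With E the 'alarm' result, P(E|H) = 0.86 and P(E|¬H) = 0.023.
P(E) = 0.86·0.131 + 0.023·0.869 = 0.11266 + 0.019987 = 0.13265.
By Bayes' theorem, P(H|E) = 0.11266 / 0.13265 = 0.849.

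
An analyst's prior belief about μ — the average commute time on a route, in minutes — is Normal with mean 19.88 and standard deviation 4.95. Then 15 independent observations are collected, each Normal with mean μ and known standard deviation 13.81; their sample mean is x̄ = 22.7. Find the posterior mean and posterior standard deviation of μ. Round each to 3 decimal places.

With known σ, the Normal prior is conjugate. Weight on the data is w = (n/σ²)/(n/σ² + 1/τ₀²) = 0.0786509/(0.0786509+0.0408122) = 0.65837.
Posterior mean = w·x̄ + (1−w)·μ₀ = 0.65837·22.7 + 0.34163·19.88 = 21.737. Posterior variance = 1/(0.0786509+0.0408122) = 8.37079, so SD = 2.893.

Posterior mean ≈ 21.737; posterior SD ≈ 2.893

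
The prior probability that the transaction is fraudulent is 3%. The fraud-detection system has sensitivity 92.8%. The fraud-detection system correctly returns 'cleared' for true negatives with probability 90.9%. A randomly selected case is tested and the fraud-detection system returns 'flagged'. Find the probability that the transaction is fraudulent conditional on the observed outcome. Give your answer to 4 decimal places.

Write H for 'the transaction is fraudulent'. Prior odds H:¬H = 0.03/0.97 = 0.030928. For the 'flagged' outcome, the likelihood ratio is 0.928/0.091 = 10.198.
Posterior odds = 0.030928 × 10.198 = 0.31540, so P(H|E) = 0.31540/(1+0.31540) = 0.2398.

P(H | E) ≈ 0.2398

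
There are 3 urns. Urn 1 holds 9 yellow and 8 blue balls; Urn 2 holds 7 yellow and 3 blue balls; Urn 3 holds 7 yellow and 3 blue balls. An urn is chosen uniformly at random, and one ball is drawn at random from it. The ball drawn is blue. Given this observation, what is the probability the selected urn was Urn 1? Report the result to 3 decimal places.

P(blue|Urn 1) = 0.4706; P(blue|Urn 2) = 0.3; P(blue|Urn 3) = 0.3.
Prior × likelihood for each source: 0.333333·0.4706=0.1569, 0.333333·0.3=0.1000, 0.333333·0.3=0.1000. Summing gives P(blue) = 0.35686.
P(Urn 1 | blue) = 0.1569 / 0.35686 = 0.440.

Posterior probability ≈ 0.440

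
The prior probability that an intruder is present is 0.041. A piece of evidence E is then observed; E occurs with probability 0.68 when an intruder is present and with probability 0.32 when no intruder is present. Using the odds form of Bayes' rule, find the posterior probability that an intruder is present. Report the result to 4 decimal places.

Posterior probability ≈ 0.0833

Prior odds = 0.041/(1−0.041) = 0.042753. In log-odds, ln(0.042753) = -3.1523.
Add log likelihood ratio: ln(2.1250) = 0.75377.
Posterior log-odds = -2.3985, so posterior odds = exp(-2.3985) = 0.090850. Converting, P(H|E) = 0.090850/1.0908 = 0.0833.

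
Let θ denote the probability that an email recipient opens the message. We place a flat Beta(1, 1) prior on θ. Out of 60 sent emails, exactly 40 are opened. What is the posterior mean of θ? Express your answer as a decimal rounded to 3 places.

Posterior mean ≈ 0.661

Observing 40 successes and 20 failures updates Beta(1, 1) by adding the success and failure counts to the two shape parameters: α = 1+40 = 41, β = 1+20 = 21.
Posterior mean = α/(α+β) = 41/62 = 0.661.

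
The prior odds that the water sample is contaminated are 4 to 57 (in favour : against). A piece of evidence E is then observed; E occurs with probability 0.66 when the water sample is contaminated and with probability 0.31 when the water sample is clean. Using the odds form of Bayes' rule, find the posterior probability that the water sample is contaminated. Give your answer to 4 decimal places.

Prior odds = 4/57 = 0.070175.
Likelihood ratio for E = 0.66/0.31 = 2.1290.
Posterior odds = prior odds × LR = 0.14941.
Posterior probability = odds/(1+odds) = 0.14941/1.1494 = 0.1300.

Posterior probability ≈ 0.1300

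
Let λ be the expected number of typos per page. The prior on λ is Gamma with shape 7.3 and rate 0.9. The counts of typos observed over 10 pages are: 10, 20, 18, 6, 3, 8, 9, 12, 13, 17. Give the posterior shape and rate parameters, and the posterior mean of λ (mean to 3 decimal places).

Posterior: Gamma(shape=123.3, rate=10.9); mean ≈ 11.312

The Poisson likelihood adds the total count to the shape and the number of exposure periods to the rate. Here ∑xᵢ = 116 and n = 10, so shape 7.3→123.3 and rate 0.9→10.9.
E[λ | data] = 123.3/10.9 = 11.312.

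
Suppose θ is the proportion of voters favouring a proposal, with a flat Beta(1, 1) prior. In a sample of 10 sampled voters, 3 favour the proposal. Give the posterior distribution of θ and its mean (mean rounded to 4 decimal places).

Observing 3 successes and 7 failures updates Beta(1, 1) by adding the success and failure counts to the two shape parameters: α = 1+3 = 4, β = 1+7 = 8.
Posterior mean = α/(α+β) = 4/12 = 0.3333.

Posterior: Beta(4, 8); mean ≈ 0.3333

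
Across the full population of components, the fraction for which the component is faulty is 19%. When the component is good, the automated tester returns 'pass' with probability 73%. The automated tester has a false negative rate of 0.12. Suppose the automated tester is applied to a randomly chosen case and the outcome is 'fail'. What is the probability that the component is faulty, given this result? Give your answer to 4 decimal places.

P(H | E) ≈ 0.4333

Write H for 'the component is faulty'. Prior odds H:¬H = 0.19/0.81 = 0.23457. For the 'fail' outcome, the likelihood ratio is 0.88/0.27 = 3.2593.
Posterior odds = 0.23457 × 3.2593 = 0.76452, so P(H|E) = 0.76452/(1+0.76452) = 0.4333.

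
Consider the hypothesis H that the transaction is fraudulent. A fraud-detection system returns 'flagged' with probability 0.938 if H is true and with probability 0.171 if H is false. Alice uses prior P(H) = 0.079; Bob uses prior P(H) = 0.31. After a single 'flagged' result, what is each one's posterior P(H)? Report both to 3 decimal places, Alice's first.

The likelihood ratio for a 'flagged' result is 0.938/0.171 = 5.4854.
Alice: prior odds 0.079/0.921 = 0.085776; posterior odds 0.47052; posterior probability 0.320.
Bob: prior odds 0.31/0.69 = 0.44928; posterior odds 2.4644; posterior probability 0.711.

Alice: 0.320; Bob: 0.711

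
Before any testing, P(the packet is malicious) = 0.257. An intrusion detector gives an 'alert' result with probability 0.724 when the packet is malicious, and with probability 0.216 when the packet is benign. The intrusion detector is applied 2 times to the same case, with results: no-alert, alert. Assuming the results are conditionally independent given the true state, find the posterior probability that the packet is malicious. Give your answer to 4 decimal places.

With H the event that the packet is malicious, the joint likelihood of the observed sequence is P(data|H) = 0.276·0.724 = 0.19982 and P(data|¬H) = 0.784·0.216 = 0.16934.
Bayes: P(H|data) = 0.257·0.19982 / (0.257·0.19982 + 0.743·0.16934) = 0.051355/0.17718 = 0.2898.

Posterior P(H) ≈ 0.2898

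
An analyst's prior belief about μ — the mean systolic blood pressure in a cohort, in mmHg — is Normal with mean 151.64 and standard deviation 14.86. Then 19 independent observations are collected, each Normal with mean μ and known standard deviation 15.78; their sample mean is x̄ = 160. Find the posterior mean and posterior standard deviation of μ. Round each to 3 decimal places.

With known σ, the Normal prior is conjugate. Weight on the data is w = (n/σ²)/(n/σ² + 1/τ₀²) = 0.0763026/(0.0763026+0.00452858) = 0.94397.
Posterior mean = w·x̄ + (1−w)·μ₀ = 0.94397·160 + 0.056025·151.64 = 159.532. Posterior variance = 1/(0.0763026+0.00452858) = 12.3715, so SD = 3.517.

Posterior mean ≈ 159.532; posterior SD ≈ 3.517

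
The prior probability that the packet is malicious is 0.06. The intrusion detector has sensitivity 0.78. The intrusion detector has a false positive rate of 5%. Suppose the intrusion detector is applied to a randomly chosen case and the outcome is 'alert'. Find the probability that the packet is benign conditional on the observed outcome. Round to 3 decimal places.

P(¬H | E) ≈ 0.501

Write H for 'the packet is malicious'. Prior odds H:¬H = 0.06/0.94 = 0.063830. For the 'alert' outcome, the likelihood ratio is 0.78/0.05 = 15.600.
Posterior odds = 0.063830 × 15.600 = 0.99574, so P(H|E) = 0.99574/(1+0.99574) = 0.499. Then P(¬H|E) = 1 − 0.499 = 0.501.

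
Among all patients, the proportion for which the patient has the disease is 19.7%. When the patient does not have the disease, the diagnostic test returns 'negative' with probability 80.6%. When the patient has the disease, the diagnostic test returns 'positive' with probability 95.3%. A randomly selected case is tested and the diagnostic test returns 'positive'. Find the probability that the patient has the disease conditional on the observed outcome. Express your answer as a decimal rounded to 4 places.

Write H for 'the patient has the disease'. Prior odds H:¬H = 0.197/0.803 = 0.24533. For the 'positive' outcome, the likelihood ratio is 0.953/0.194 = 4.9124.
Posterior odds = 0.24533 × 4.9124 = 1.2052, so P(H|E) = 1.2052/(1+1.2052) = 0.5465.

P(H | E) ≈ 0.5465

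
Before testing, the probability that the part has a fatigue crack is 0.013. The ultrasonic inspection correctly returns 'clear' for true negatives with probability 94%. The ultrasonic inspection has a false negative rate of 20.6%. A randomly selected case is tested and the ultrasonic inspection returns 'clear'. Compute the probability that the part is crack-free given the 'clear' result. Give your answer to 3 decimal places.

Write H for 'the part has a fatigue crack'. Prior odds H:¬H = 0.013/0.987 = 0.013171. For the 'clear' outcome, the likelihood ratio is 0.206/0.94 = 0.21915.
Posterior odds = 0.013171 × 0.21915 = 0.0028865, so P(H|E) = 0.0028865/(1+0.0028865) = 0.003. Then P(¬H|E) = 1 − 0.003 = 0.997.

P(¬H | E) ≈ 0.997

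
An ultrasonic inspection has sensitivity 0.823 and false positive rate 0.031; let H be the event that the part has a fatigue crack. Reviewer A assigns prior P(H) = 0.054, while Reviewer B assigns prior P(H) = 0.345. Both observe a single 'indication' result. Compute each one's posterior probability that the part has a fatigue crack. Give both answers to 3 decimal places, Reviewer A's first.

Reviewer A: 0.602; Reviewer B: 0.933

P('+'|H) = 0.823, P('+'|¬H) = 0.031.
Reviewer A: numerator 0.823·0.054 = 0.044442; evidence = 0.044442+0.031·0.946 = 0.073768; posterior = 0.602.
Reviewer B: numerator 0.823·0.345 = 0.28393; evidence = 0.28393+0.031·0.655 = 0.30424; posterior = 0.933.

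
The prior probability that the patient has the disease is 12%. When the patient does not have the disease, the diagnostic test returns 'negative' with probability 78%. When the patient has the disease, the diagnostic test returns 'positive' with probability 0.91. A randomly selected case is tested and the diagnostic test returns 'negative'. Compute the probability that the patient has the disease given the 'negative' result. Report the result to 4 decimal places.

Let H be the event that the patient has the disease. P(H) = 0.12, so P(¬H) = 0.88. With E the 'negative' result, P(E|H) = 0.09 and P(E|¬H) = 0.78.
P(E) = 0.09·0.12 + 0.78·0.88 = 0.010800 + 0.68640 = 0.69720.
By Bayes' theorem, P(H|E) = 0.010800 / 0.69720 = 0.0155.

P(H | E) ≈ 0.0155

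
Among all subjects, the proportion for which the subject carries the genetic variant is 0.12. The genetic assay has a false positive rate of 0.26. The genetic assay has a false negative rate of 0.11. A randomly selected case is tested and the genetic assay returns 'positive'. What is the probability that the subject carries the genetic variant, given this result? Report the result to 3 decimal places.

Let H be the event that the subject carries the genetic variant. P(H) = 0.12, so P(¬H) = 0.88. With E the 'positive' result, P(E|H) = 0.89 and P(E|¬H) = 0.26.
P(E) = 0.89·0.12 + 0.26·0.88 = 0.10680 + 0.22880 = 0.33560.
By Bayes' theorem, P(H|E) = 0.10680 / 0.33560 = 0.318.

P(H | E) ≈ 0.318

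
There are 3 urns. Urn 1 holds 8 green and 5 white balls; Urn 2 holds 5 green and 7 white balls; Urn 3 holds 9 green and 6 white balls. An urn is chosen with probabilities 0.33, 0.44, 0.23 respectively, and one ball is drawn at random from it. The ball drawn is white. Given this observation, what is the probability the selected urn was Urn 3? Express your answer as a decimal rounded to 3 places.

Posterior probability ≈ 0.193

Tabulate prior·likelihood by source: [1] prior 0.33, lik 0.3846, product 0.1269; [2] prior 0.44, lik 0.5833, product 0.2567; [3] prior 0.23, lik 0.4, product 0.09200.
Normalizing constant = 0.47559; the posterior for Urn 3 is its product over the sum, 0.09200/0.47559 = 0.193.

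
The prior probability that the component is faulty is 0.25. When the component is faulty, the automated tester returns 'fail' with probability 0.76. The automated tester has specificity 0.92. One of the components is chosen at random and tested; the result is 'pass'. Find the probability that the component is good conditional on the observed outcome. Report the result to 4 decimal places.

Write H for 'the component is faulty'. Prior odds H:¬H = 0.25/0.75 = 0.33333. For the 'pass' outcome, the likelihood ratio is 0.24/0.92 = 0.26087.
Posterior odds = 0.33333 × 0.26087 = 0.086957, so P(H|E) = 0.086957/(1+0.086957) = 0.0800. Then P(¬H|E) = 1 − 0.0800 = 0.9200.

P(¬H | E) ≈ 0.9200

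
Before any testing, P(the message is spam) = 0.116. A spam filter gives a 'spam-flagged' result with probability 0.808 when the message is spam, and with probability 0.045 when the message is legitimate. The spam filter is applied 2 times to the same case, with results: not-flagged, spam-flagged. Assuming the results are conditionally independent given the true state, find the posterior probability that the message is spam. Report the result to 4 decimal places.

Let H be the event that the message is spam; start with P(H) = 0.116. P('spam-flagged'|H) = 0.808, P('spam-flagged'|¬H) = 0.045.
Update on result 1 ('not-flagged'): P(H) ← 0.192·0.1160 / (0.192·0.1160 + 0.955·0.8840) = 0.022272/0.86649 = 0.0257.
Update on result 2 ('spam-flagged'): P(H) ← 0.808·0.0257 / (0.808·0.0257 + 0.045·0.9743) = 0.020769/0.064612 = 0.3214.

Posterior P(H) ≈ 0.3214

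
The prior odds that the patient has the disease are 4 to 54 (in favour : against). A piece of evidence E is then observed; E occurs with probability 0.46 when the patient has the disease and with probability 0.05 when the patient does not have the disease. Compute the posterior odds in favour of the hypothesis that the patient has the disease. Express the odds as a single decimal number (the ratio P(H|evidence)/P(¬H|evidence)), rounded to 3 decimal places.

Prior odds = 4/54 = 0.074074. In log-odds, ln(0.074074) = -2.6027.
Add log likelihood ratio: ln(9.2000) = 2.2192.
Posterior log-odds = -0.38349, so posterior odds = exp(-0.38349) = 0.68148.

Posterior odds ≈ 0.681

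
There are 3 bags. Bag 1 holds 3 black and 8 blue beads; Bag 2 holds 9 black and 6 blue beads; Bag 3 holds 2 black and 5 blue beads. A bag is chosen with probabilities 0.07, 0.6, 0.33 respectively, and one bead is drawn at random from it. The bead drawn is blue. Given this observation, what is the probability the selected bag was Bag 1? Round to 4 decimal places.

Tabulate prior·likelihood by source: [1] prior 0.07, lik 0.7273, product 0.05091; [2] prior 0.6, lik 0.4, product 0.2400; [3] prior 0.33, lik 0.7143, product 0.2357.
Normalizing constant = 0.52662; the posterior for Bag 1 is its product over the sum, 0.05091/0.52662 = 0.0967.

Posterior probability ≈ 0.0967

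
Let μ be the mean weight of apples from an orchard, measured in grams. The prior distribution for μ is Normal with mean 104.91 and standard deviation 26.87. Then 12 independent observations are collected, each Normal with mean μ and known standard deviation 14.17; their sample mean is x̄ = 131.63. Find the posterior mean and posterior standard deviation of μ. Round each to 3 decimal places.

Posterior mean ≈ 131.025; posterior SD ≈ 4.044

With known σ, the Normal prior is conjugate. Weight on the data is w = (n/σ²)/(n/σ² + 1/τ₀²) = 0.0597643/(0.0597643+0.00138505) = 0.97735.
Posterior mean = w·x̄ + (1−w)·μ₀ = 0.97735·131.63 + 0.022650·104.91 = 131.025. Posterior variance = 1/(0.0597643+0.00138505) = 16.3534, so SD = 4.044.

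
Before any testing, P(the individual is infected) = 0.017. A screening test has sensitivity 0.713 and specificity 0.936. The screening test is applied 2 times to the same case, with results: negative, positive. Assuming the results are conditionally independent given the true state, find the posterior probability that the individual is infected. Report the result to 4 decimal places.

Posterior P(H) ≈ 0.0558

With H the event that the individual is infected, the joint likelihood of the observed sequence is P(data|H) = 0.287·0.713 = 0.20463 and P(data|¬H) = 0.936·0.064 = 0.059904.
Bayes: P(H|data) = 0.017·0.20463 / (0.017·0.20463 + 0.983·0.059904) = 0.0034787/0.062364 = 0.0558.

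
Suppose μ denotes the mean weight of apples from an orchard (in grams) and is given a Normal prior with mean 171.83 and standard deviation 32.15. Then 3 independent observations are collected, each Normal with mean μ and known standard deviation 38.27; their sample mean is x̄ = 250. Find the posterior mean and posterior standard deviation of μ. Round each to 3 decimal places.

Posterior mean ≈ 224.923; posterior SD ≈ 18.209

Prior precision 1/τ₀² = 1/32.15² = 0.00096747; data precision n/σ² = 3/38.27² = 0.00204835.
Posterior precision = 0.00096747 + 0.00204835 = 0.00301582, giving posterior SD = 1/√0.00301582 = 18.209.
Posterior mean = (0.00096747·171.83 + 0.00204835·250) / 0.00301582 = 224.923.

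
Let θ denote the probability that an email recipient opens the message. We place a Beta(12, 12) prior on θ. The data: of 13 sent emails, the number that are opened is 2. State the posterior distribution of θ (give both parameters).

Observing 2 successes and 11 failures updates Beta(12, 12) by adding the success and failure counts to the two shape parameters: α = 12+2 = 14, β = 12+11 = 23.

Posterior: Beta(14, 23)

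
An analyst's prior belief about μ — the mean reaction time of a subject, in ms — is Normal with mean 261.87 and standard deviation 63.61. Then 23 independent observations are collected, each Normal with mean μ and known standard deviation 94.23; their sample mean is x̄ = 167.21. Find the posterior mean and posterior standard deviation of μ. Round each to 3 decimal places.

Prior precision 1/τ₀² = 1/63.61² = 0.00024714; data precision n/σ² = 23/94.23² = 0.00259030.
Posterior precision = 0.00024714 + 0.00259030 = 0.00283744, giving posterior SD = 1/√0.00283744 = 18.773.
Posterior mean = (0.00024714·261.87 + 0.00259030·167.21) / 0.00283744 = 175.455.

Posterior mean ≈ 175.455; posterior SD ≈ 18.773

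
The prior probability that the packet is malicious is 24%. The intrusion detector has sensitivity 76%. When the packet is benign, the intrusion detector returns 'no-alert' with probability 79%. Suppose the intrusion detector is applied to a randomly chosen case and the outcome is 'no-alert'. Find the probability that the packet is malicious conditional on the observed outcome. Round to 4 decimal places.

P(H | E) ≈ 0.0875

Let H be the event that the packet is malicious. P(H) = 0.24, so P(¬H) = 0.76. With E the 'no-alert' result, P(E|H) = 0.24 and P(E|¬H) = 0.79.
P(E) = 0.24·0.24 + 0.79·0.76 = 0.057600 + 0.60040 = 0.65800.
By Bayes' theorem, P(H|E) = 0.057600 / 0.65800 = 0.0875.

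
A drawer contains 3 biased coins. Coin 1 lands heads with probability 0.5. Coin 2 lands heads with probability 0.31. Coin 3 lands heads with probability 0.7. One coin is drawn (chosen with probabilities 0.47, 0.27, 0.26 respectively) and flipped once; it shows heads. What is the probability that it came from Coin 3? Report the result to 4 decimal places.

Posterior probability ≈ 0.3635

P(heads|C1) = 0.5; P(heads|C2) = 0.31; P(heads|C3) = 0.7.
Prior × likelihood for each source: 0.47·0.5=0.2350, 0.27·0.31=0.08370, 0.26·0.7=0.1820. Summing gives P(heads) = 0.50070.
P(Coin 3 | heads) = 0.1820 / 0.50070 = 0.3635.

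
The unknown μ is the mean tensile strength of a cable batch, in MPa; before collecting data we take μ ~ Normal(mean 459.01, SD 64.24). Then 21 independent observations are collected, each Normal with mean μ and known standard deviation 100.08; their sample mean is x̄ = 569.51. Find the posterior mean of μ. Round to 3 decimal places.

Prior precision 1/τ₀² = 1/64.24² = 0.00024232; data precision n/σ² = 21/100.08² = 0.00209664.
Posterior precision = 0.00024232 + 0.00209664 = 0.00233896.
Posterior mean = (0.00024232·459.01 + 0.00209664·569.51) / 0.00233896 = 558.062.

Posterior mean ≈ 558.062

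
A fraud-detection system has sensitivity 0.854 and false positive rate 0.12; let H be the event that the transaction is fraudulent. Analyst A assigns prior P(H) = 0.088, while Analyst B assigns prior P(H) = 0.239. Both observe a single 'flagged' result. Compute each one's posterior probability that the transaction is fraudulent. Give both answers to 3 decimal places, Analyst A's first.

Analyst A: 0.407; Analyst B: 0.691

The likelihood ratio for a 'flagged' result is 0.854/0.12 = 7.1167.
Analyst A: prior odds 0.088/0.912 = 0.096491; posterior odds 0.68670; posterior probability 0.407.
Analyst B: prior odds 0.239/0.761 = 0.31406; posterior odds 2.2351; posterior probability 0.691.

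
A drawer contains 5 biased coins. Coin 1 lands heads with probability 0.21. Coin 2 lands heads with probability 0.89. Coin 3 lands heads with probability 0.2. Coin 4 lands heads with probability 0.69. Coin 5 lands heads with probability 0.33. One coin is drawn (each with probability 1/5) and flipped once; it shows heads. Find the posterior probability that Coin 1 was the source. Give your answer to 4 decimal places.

P(heads|C1) = 0.21; P(heads|C2) = 0.89; P(heads|C3) = 0.2; P(heads|C4) = 0.69; P(heads|C5) = 0.33.
Prior × likelihood for each source: 0.2·0.21=0.04200, 0.2·0.89=0.1780, 0.2·0.2=0.04000, 0.2·0.69=0.1380, 0.2·0.33=0.06600. Summing gives P(heads) = 0.46400.
P(Coin 1 | heads) = 0.04200 / 0.46400 = 0.0905.

Posterior probability ≈ 0.0905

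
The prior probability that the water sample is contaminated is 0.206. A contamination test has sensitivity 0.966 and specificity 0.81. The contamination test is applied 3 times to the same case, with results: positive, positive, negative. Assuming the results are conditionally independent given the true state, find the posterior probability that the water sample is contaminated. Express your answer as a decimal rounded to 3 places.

Posterior P(H) ≈ 0.220

Let H be the event that the water sample is contaminated; start with P(H) = 0.206. P('positive'|H) = 0.966, P('positive'|¬H) = 0.19.
Update on result 1 ('positive'): P(H) ← 0.966·0.2060 / (0.966·0.2060 + 0.19·0.7940) = 0.19900/0.34986 = 0.5688.
Update on result 2 ('positive'): P(H) ← 0.966·0.5688 / (0.966·0.5688 + 0.19·0.4312) = 0.54946/0.63138 = 0.8702.
Update on result 3 ('negative'): P(H) ← 0.034·0.8702 / (0.034·0.8702 + 0.81·0.1298) = 0.029588/0.13469 = 0.2197.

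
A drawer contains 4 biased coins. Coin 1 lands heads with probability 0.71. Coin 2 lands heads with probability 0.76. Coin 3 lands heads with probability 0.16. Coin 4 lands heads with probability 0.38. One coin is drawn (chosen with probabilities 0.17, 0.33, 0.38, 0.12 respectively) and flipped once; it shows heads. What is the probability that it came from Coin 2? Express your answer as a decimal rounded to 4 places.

Posterior probability ≈ 0.5248

Tabulate prior·likelihood by source: [1] prior 0.17, lik 0.71, product 0.1207; [2] prior 0.33, lik 0.76, product 0.2508; [3] prior 0.38, lik 0.16, product 0.06080; [4] prior 0.12, lik 0.38, product 0.04560.
Normalizing constant = 0.47790; the posterior for Coin 2 is its product over the sum, 0.2508/0.47790 = 0.5248.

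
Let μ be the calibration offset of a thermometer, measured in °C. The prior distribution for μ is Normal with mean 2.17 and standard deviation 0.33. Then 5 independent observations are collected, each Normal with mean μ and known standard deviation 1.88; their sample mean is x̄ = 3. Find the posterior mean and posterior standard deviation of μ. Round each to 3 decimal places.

Prior precision 1/τ₀² = 1/0.33² = 9.18274; data precision n/σ² = 5/1.88² = 1.41467.
Posterior precision = 9.18274 + 1.41467 = 10.5974, giving posterior SD = 1/√10.5974 = 0.307.
Posterior mean = (9.18274·2.17 + 1.41467·3) / 10.5974 = 2.281.

Posterior mean ≈ 2.281; posterior SD ≈ 0.307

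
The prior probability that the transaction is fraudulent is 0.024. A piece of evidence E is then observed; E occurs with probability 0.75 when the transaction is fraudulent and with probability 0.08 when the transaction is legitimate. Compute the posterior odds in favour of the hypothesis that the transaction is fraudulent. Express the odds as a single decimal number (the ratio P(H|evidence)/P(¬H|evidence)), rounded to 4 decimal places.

Prior odds = 0.024/(1−0.024) = 0.024590.
Likelihood ratio for E = 0.75/0.08 = 9.3750.
Posterior odds = prior odds × LR = 0.23053.

Posterior odds ≈ 0.2305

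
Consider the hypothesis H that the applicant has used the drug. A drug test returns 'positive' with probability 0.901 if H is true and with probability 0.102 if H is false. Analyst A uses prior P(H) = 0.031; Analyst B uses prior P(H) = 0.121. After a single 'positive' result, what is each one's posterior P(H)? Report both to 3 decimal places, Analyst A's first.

Analyst A: 0.220; Analyst B: 0.549

P('+'|H) = 0.901, P('+'|¬H) = 0.102.
Analyst A: numerator 0.901·0.031 = 0.027931; evidence = 0.027931+0.102·0.969 = 0.12677; posterior = 0.220.
Analyst B: numerator 0.901·0.121 = 0.10902; evidence = 0.10902+0.102·0.879 = 0.19868; posterior = 0.549.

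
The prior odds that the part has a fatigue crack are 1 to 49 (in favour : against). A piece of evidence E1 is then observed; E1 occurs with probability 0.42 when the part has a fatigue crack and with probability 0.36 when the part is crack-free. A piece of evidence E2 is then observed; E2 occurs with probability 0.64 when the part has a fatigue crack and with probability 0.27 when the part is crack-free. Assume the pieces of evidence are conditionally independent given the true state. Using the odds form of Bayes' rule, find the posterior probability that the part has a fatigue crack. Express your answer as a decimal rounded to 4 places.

Posterior probability ≈ 0.0534

Prior odds = 1/49 = 0.020408.
Likelihood ratio for E1 = 0.42/0.36 = 1.1667.
Likelihood ratio for E2 = 0.64/0.27 = 2.3704.
Posterior odds = prior odds × LR₁ × LR₂ = 0.056437.
Posterior probability = odds/(1+odds) = 0.056437/1.0564 = 0.0534.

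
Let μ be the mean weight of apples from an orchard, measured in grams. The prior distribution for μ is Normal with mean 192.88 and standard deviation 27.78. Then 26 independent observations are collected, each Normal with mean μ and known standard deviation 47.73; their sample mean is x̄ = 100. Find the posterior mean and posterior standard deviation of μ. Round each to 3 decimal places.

Posterior mean ≈ 109.470; posterior SD ≈ 8.871

Prior precision 1/τ₀² = 1/27.78² = 0.00129579; data precision n/σ² = 26/47.73² = 0.0114128.
Posterior precision = 0.00129579 + 0.0114128 = 0.0127085, giving posterior SD = 1/√0.0127085 = 8.871.
Posterior mean = (0.00129579·192.88 + 0.0114128·100) / 0.0127085 = 109.470.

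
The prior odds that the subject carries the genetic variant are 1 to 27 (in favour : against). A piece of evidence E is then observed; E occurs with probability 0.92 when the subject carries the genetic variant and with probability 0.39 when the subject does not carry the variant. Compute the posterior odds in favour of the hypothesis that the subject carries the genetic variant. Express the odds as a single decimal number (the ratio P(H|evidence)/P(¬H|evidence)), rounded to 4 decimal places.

Posterior odds ≈ 0.0874

Prior odds = 1/27 = 0.037037.
Likelihood ratio for E = 0.92/0.39 = 2.3590.
Posterior odds = prior odds × LR = 0.087369.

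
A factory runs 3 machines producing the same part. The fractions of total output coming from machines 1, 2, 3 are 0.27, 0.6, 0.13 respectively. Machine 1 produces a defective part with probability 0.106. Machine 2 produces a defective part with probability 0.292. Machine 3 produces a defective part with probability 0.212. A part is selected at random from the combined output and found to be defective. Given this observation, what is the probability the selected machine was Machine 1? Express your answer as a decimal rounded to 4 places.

P(defective|M1) = 0.106; P(defective|M2) = 0.292; P(defective|M3) = 0.212.
Prior × likelihood for each source: 0.27·0.106=0.02862, 0.6·0.292=0.1752, 0.13·0.212=0.02756. Summing gives P(defective) = 0.23138.
P(Machine 1 | defective) = 0.02862 / 0.23138 = 0.1237.

Posterior probability ≈ 0.1237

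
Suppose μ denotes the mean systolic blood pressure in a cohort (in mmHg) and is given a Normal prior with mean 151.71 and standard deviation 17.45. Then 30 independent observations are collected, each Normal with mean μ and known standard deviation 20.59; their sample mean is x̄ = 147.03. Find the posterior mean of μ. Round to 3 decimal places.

Posterior mean ≈ 147.238

Prior precision 1/τ₀² = 1/17.45² = 0.00328405; data precision n/σ² = 30/20.59² = 0.0707634.
Posterior precision = 0.00328405 + 0.0707634 = 0.0740474.
Posterior mean = (0.00328405·151.71 + 0.0707634·147.03) / 0.0740474 = 147.238.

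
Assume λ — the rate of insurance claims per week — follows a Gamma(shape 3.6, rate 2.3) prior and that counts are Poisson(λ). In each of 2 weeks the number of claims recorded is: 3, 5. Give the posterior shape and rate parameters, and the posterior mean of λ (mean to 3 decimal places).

The Poisson likelihood adds the total count to the shape and the number of exposure periods to the rate. Here ∑xᵢ = 8 and n = 2, so shape 3.6→11.6 and rate 2.3→4.3.
E[λ | data] = 11.6/4.3 = 2.698.

Posterior: Gamma(shape=11.6, rate=4.3); mean ≈ 2.698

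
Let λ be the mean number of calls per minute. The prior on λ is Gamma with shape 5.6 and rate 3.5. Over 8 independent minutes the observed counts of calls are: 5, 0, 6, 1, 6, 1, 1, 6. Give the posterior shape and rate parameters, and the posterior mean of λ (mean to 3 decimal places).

Posterior: Gamma(shape=31.6, rate=11.5); mean ≈ 2.748

Total count ∑xᵢ = 26 over n = 8 minutes.
Gamma is conjugate to the Poisson likelihood: posterior is Gamma(shape = 5.6+26 = 31.6, rate = 3.5+8 = 11.5).
E[λ | data] = 31.6/11.5 = 2.748.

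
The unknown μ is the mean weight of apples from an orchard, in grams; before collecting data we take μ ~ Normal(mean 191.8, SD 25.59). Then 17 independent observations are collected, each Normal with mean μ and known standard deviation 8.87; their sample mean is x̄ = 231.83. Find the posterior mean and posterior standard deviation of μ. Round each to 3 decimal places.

With known σ, the Normal prior is conjugate. Weight on the data is w = (n/σ²)/(n/σ² + 1/τ₀²) = 0.216074/(0.216074+0.00152707) = 0.99298.
Posterior mean = w·x̄ + (1−w)·μ₀ = 0.99298·231.83 + 0.0070178·191.8 = 231.549. Posterior variance = 1/(0.216074+0.00152707) = 4.59557, so SD = 2.144.

Posterior mean ≈ 231.549; posterior SD ≈ 2.144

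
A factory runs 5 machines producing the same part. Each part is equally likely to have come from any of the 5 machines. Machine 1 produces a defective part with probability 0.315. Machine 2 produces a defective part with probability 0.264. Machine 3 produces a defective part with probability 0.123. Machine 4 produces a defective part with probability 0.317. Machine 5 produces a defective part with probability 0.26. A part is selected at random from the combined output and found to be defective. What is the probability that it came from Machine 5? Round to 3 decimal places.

Posterior probability ≈ 0.203

Tabulate prior·likelihood by source: [1] prior 0.2, lik 0.315, product 0.06300; [2] prior 0.2, lik 0.264, product 0.05280; [3] prior 0.2, lik 0.123, product 0.02460; [4] prior 0.2, lik 0.317, product 0.06340; [5] prior 0.2, lik 0.26, product 0.05200.
Normalizing constant = 0.25580; the posterior for Machine 5 is its product over the sum, 0.05200/0.25580 = 0.203.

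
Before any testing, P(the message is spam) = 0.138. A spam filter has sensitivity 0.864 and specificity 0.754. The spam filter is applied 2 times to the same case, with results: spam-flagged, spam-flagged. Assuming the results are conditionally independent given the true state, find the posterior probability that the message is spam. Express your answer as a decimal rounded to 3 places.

Posterior P(H) ≈ 0.664

With H the event that the message is spam, the joint likelihood of the observed sequence is P(data|H) = 0.864·0.864 = 0.74650 and P(data|¬H) = 0.246·0.246 = 0.060516.
Bayes: P(H|data) = 0.138·0.74650 / (0.138·0.74650 + 0.862·0.060516) = 0.10302/0.15518 = 0.6638.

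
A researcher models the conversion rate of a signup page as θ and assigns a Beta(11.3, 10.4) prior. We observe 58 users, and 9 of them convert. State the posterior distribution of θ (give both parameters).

Posterior: Beta(20.3, 59.4)

Observing 9 successes and 49 failures updates Beta(11.3, 10.4) by adding the success and failure counts to the two shape parameters: α = 11.3+9 = 20.3, β = 10.4+49 = 59.4.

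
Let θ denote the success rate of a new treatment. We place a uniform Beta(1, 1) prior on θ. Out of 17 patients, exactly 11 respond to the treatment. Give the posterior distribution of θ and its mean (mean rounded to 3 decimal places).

The binomial likelihood is conjugate to the Beta prior: with 11 successes and 6 failures, the posterior is Beta(1+11, 1+6) = Beta(12, 7).
Posterior mean = α/(α+β) = 12/19 = 0.632.

Posterior: Beta(12, 7); mean ≈ 0.632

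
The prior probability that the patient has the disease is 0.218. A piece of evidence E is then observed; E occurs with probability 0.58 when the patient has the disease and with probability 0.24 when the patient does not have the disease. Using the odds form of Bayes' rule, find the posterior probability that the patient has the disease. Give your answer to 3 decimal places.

Prior odds = 0.218/(1−0.218) = 0.27877. In log-odds, ln(0.27877) = -1.2774.
Add log likelihood ratio: ln(2.4167) = 0.88239.
Posterior log-odds = -0.39497, so posterior odds = exp(-0.39497) = 0.67370. Converting, P(H|E) = 0.67370/1.6737 = 0.403.

Posterior probability ≈ 0.403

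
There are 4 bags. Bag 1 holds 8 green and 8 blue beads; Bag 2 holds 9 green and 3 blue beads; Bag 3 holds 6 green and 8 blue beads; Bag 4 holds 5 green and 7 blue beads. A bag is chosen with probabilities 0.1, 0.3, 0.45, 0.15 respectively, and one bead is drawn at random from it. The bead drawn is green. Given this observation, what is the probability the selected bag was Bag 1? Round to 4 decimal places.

Posterior probability ≈ 0.0943

P(green|Bag 1) = 0.5; P(green|Bag 2) = 0.75; P(green|Bag 3) = 0.4286; P(green|Bag 4) = 0.4167.
Prior × likelihood for each source: 0.1·0.5=0.05000, 0.3·0.75=0.2250, 0.45·0.4286=0.1929, 0.15·0.4167=0.06250. Summing gives P(green) = 0.53036.
P(Bag 1 | green) = 0.05000 / 0.53036 = 0.0943.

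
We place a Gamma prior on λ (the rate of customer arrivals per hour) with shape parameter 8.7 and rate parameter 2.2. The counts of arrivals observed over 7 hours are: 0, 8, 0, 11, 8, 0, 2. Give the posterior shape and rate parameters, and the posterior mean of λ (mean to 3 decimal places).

Total count ∑xᵢ = 29 over n = 7 hours.
Gamma is conjugate to the Poisson likelihood: posterior is Gamma(shape = 8.7+29 = 37.7, rate = 2.2+7 = 9.2).
Posterior mean = shape/rate = 37.7/9.2 = 4.098.

Posterior: Gamma(shape=37.7, rate=9.2); mean ≈ 4.098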